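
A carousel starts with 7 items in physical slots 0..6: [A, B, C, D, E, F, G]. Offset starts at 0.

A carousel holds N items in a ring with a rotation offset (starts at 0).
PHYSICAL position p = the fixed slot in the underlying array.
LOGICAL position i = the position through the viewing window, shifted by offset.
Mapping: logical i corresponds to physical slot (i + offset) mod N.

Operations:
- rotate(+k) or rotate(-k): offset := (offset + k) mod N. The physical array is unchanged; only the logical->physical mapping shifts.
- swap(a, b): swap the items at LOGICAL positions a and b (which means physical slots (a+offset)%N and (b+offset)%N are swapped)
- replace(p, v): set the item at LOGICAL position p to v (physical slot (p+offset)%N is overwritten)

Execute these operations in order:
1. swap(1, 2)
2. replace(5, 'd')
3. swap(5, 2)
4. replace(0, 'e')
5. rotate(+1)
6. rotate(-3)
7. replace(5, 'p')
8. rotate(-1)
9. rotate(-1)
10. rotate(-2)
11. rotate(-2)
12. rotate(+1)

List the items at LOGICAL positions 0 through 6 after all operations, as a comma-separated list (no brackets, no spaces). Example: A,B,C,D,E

Answer: e,C,d,p,E,B,G

Derivation:
After op 1 (swap(1, 2)): offset=0, physical=[A,C,B,D,E,F,G], logical=[A,C,B,D,E,F,G]
After op 2 (replace(5, 'd')): offset=0, physical=[A,C,B,D,E,d,G], logical=[A,C,B,D,E,d,G]
After op 3 (swap(5, 2)): offset=0, physical=[A,C,d,D,E,B,G], logical=[A,C,d,D,E,B,G]
After op 4 (replace(0, 'e')): offset=0, physical=[e,C,d,D,E,B,G], logical=[e,C,d,D,E,B,G]
After op 5 (rotate(+1)): offset=1, physical=[e,C,d,D,E,B,G], logical=[C,d,D,E,B,G,e]
After op 6 (rotate(-3)): offset=5, physical=[e,C,d,D,E,B,G], logical=[B,G,e,C,d,D,E]
After op 7 (replace(5, 'p')): offset=5, physical=[e,C,d,p,E,B,G], logical=[B,G,e,C,d,p,E]
After op 8 (rotate(-1)): offset=4, physical=[e,C,d,p,E,B,G], logical=[E,B,G,e,C,d,p]
After op 9 (rotate(-1)): offset=3, physical=[e,C,d,p,E,B,G], logical=[p,E,B,G,e,C,d]
After op 10 (rotate(-2)): offset=1, physical=[e,C,d,p,E,B,G], logical=[C,d,p,E,B,G,e]
After op 11 (rotate(-2)): offset=6, physical=[e,C,d,p,E,B,G], logical=[G,e,C,d,p,E,B]
After op 12 (rotate(+1)): offset=0, physical=[e,C,d,p,E,B,G], logical=[e,C,d,p,E,B,G]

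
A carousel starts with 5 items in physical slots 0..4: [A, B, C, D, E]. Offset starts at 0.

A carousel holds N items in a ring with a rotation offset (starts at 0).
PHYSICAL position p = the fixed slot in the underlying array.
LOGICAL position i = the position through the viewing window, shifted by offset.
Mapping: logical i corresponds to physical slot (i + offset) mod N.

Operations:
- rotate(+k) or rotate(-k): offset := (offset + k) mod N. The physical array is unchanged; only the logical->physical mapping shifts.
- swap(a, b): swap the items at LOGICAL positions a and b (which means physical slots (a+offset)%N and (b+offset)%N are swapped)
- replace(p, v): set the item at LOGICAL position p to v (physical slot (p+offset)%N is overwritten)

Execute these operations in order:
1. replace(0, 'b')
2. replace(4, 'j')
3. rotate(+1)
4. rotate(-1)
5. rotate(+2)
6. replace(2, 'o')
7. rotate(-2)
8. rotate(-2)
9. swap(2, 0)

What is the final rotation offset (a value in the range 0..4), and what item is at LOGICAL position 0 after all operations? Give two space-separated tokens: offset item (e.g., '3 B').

After op 1 (replace(0, 'b')): offset=0, physical=[b,B,C,D,E], logical=[b,B,C,D,E]
After op 2 (replace(4, 'j')): offset=0, physical=[b,B,C,D,j], logical=[b,B,C,D,j]
After op 3 (rotate(+1)): offset=1, physical=[b,B,C,D,j], logical=[B,C,D,j,b]
After op 4 (rotate(-1)): offset=0, physical=[b,B,C,D,j], logical=[b,B,C,D,j]
After op 5 (rotate(+2)): offset=2, physical=[b,B,C,D,j], logical=[C,D,j,b,B]
After op 6 (replace(2, 'o')): offset=2, physical=[b,B,C,D,o], logical=[C,D,o,b,B]
After op 7 (rotate(-2)): offset=0, physical=[b,B,C,D,o], logical=[b,B,C,D,o]
After op 8 (rotate(-2)): offset=3, physical=[b,B,C,D,o], logical=[D,o,b,B,C]
After op 9 (swap(2, 0)): offset=3, physical=[D,B,C,b,o], logical=[b,o,D,B,C]

Answer: 3 b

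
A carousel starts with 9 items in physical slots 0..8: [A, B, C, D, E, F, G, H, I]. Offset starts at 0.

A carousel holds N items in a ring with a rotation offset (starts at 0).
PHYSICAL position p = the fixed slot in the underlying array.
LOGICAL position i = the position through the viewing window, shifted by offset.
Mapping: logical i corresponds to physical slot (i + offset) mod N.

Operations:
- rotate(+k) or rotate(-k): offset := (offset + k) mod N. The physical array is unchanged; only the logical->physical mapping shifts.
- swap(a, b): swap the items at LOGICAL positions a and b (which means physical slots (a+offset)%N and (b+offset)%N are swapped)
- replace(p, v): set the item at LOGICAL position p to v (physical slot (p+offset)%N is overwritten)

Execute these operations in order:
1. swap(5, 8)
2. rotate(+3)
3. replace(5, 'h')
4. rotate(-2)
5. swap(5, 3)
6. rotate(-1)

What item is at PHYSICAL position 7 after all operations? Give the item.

After op 1 (swap(5, 8)): offset=0, physical=[A,B,C,D,E,I,G,H,F], logical=[A,B,C,D,E,I,G,H,F]
After op 2 (rotate(+3)): offset=3, physical=[A,B,C,D,E,I,G,H,F], logical=[D,E,I,G,H,F,A,B,C]
After op 3 (replace(5, 'h')): offset=3, physical=[A,B,C,D,E,I,G,H,h], logical=[D,E,I,G,H,h,A,B,C]
After op 4 (rotate(-2)): offset=1, physical=[A,B,C,D,E,I,G,H,h], logical=[B,C,D,E,I,G,H,h,A]
After op 5 (swap(5, 3)): offset=1, physical=[A,B,C,D,G,I,E,H,h], logical=[B,C,D,G,I,E,H,h,A]
After op 6 (rotate(-1)): offset=0, physical=[A,B,C,D,G,I,E,H,h], logical=[A,B,C,D,G,I,E,H,h]

Answer: H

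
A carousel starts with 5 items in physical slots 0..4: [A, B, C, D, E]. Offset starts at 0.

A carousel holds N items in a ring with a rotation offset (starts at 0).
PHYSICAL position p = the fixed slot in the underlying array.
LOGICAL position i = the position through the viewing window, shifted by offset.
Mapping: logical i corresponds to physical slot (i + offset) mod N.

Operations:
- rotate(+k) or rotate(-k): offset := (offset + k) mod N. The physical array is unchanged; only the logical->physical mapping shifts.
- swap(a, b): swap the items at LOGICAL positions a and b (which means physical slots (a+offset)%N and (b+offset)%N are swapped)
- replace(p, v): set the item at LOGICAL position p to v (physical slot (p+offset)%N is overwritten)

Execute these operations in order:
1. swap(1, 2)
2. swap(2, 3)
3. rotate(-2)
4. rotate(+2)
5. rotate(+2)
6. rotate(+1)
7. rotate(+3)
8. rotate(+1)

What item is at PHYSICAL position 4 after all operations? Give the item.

After op 1 (swap(1, 2)): offset=0, physical=[A,C,B,D,E], logical=[A,C,B,D,E]
After op 2 (swap(2, 3)): offset=0, physical=[A,C,D,B,E], logical=[A,C,D,B,E]
After op 3 (rotate(-2)): offset=3, physical=[A,C,D,B,E], logical=[B,E,A,C,D]
After op 4 (rotate(+2)): offset=0, physical=[A,C,D,B,E], logical=[A,C,D,B,E]
After op 5 (rotate(+2)): offset=2, physical=[A,C,D,B,E], logical=[D,B,E,A,C]
After op 6 (rotate(+1)): offset=3, physical=[A,C,D,B,E], logical=[B,E,A,C,D]
After op 7 (rotate(+3)): offset=1, physical=[A,C,D,B,E], logical=[C,D,B,E,A]
After op 8 (rotate(+1)): offset=2, physical=[A,C,D,B,E], logical=[D,B,E,A,C]

Answer: E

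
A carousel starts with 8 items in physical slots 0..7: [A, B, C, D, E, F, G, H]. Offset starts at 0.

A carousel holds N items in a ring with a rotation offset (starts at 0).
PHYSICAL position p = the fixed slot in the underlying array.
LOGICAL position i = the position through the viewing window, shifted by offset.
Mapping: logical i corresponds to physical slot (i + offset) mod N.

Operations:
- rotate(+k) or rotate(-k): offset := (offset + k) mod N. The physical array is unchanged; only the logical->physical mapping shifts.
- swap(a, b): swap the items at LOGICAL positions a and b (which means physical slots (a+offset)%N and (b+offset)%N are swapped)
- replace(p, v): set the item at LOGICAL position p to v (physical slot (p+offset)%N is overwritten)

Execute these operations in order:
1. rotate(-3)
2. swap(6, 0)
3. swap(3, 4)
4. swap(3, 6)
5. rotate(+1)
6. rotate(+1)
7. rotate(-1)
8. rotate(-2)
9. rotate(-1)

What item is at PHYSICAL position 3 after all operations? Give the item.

Answer: B

Derivation:
After op 1 (rotate(-3)): offset=5, physical=[A,B,C,D,E,F,G,H], logical=[F,G,H,A,B,C,D,E]
After op 2 (swap(6, 0)): offset=5, physical=[A,B,C,F,E,D,G,H], logical=[D,G,H,A,B,C,F,E]
After op 3 (swap(3, 4)): offset=5, physical=[B,A,C,F,E,D,G,H], logical=[D,G,H,B,A,C,F,E]
After op 4 (swap(3, 6)): offset=5, physical=[F,A,C,B,E,D,G,H], logical=[D,G,H,F,A,C,B,E]
After op 5 (rotate(+1)): offset=6, physical=[F,A,C,B,E,D,G,H], logical=[G,H,F,A,C,B,E,D]
After op 6 (rotate(+1)): offset=7, physical=[F,A,C,B,E,D,G,H], logical=[H,F,A,C,B,E,D,G]
After op 7 (rotate(-1)): offset=6, physical=[F,A,C,B,E,D,G,H], logical=[G,H,F,A,C,B,E,D]
After op 8 (rotate(-2)): offset=4, physical=[F,A,C,B,E,D,G,H], logical=[E,D,G,H,F,A,C,B]
After op 9 (rotate(-1)): offset=3, physical=[F,A,C,B,E,D,G,H], logical=[B,E,D,G,H,F,A,C]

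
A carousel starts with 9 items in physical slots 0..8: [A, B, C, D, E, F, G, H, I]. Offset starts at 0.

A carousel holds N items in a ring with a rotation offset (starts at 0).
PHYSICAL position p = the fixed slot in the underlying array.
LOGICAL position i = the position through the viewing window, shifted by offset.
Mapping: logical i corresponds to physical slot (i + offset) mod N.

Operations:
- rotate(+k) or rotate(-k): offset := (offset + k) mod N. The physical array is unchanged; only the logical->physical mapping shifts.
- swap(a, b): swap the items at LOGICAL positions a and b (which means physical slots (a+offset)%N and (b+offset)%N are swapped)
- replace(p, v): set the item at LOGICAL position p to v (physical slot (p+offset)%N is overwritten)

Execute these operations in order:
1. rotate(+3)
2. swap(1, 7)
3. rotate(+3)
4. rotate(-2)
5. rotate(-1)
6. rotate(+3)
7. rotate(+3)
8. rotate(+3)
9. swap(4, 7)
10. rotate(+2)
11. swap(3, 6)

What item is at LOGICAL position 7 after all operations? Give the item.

Answer: D

Derivation:
After op 1 (rotate(+3)): offset=3, physical=[A,B,C,D,E,F,G,H,I], logical=[D,E,F,G,H,I,A,B,C]
After op 2 (swap(1, 7)): offset=3, physical=[A,E,C,D,B,F,G,H,I], logical=[D,B,F,G,H,I,A,E,C]
After op 3 (rotate(+3)): offset=6, physical=[A,E,C,D,B,F,G,H,I], logical=[G,H,I,A,E,C,D,B,F]
After op 4 (rotate(-2)): offset=4, physical=[A,E,C,D,B,F,G,H,I], logical=[B,F,G,H,I,A,E,C,D]
After op 5 (rotate(-1)): offset=3, physical=[A,E,C,D,B,F,G,H,I], logical=[D,B,F,G,H,I,A,E,C]
After op 6 (rotate(+3)): offset=6, physical=[A,E,C,D,B,F,G,H,I], logical=[G,H,I,A,E,C,D,B,F]
After op 7 (rotate(+3)): offset=0, physical=[A,E,C,D,B,F,G,H,I], logical=[A,E,C,D,B,F,G,H,I]
After op 8 (rotate(+3)): offset=3, physical=[A,E,C,D,B,F,G,H,I], logical=[D,B,F,G,H,I,A,E,C]
After op 9 (swap(4, 7)): offset=3, physical=[A,H,C,D,B,F,G,E,I], logical=[D,B,F,G,E,I,A,H,C]
After op 10 (rotate(+2)): offset=5, physical=[A,H,C,D,B,F,G,E,I], logical=[F,G,E,I,A,H,C,D,B]
After op 11 (swap(3, 6)): offset=5, physical=[A,H,I,D,B,F,G,E,C], logical=[F,G,E,C,A,H,I,D,B]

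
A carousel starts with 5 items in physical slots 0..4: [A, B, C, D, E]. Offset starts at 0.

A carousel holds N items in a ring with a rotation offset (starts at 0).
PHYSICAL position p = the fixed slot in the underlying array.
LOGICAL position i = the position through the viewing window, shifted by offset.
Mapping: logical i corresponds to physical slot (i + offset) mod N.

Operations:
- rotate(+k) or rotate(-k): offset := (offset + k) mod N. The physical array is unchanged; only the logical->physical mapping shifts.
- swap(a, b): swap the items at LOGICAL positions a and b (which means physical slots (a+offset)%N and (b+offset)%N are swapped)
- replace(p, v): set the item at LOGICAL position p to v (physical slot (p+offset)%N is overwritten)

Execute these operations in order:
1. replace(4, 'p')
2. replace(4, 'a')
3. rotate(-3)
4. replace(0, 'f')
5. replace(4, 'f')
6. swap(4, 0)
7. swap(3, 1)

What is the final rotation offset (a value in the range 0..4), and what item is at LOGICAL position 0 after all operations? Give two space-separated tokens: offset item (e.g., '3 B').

Answer: 2 f

Derivation:
After op 1 (replace(4, 'p')): offset=0, physical=[A,B,C,D,p], logical=[A,B,C,D,p]
After op 2 (replace(4, 'a')): offset=0, physical=[A,B,C,D,a], logical=[A,B,C,D,a]
After op 3 (rotate(-3)): offset=2, physical=[A,B,C,D,a], logical=[C,D,a,A,B]
After op 4 (replace(0, 'f')): offset=2, physical=[A,B,f,D,a], logical=[f,D,a,A,B]
After op 5 (replace(4, 'f')): offset=2, physical=[A,f,f,D,a], logical=[f,D,a,A,f]
After op 6 (swap(4, 0)): offset=2, physical=[A,f,f,D,a], logical=[f,D,a,A,f]
After op 7 (swap(3, 1)): offset=2, physical=[D,f,f,A,a], logical=[f,A,a,D,f]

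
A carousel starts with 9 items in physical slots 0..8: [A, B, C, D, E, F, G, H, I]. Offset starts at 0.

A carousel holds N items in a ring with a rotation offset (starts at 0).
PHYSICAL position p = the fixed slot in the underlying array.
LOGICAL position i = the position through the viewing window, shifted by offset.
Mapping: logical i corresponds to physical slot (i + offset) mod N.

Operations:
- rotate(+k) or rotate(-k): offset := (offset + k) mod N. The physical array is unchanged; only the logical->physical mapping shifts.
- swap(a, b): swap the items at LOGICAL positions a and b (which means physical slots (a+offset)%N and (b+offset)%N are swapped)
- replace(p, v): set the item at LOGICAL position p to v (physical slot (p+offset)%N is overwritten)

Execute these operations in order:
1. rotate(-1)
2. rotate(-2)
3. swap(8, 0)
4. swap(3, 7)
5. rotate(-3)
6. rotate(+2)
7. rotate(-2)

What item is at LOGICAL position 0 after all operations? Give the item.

Answer: D

Derivation:
After op 1 (rotate(-1)): offset=8, physical=[A,B,C,D,E,F,G,H,I], logical=[I,A,B,C,D,E,F,G,H]
After op 2 (rotate(-2)): offset=6, physical=[A,B,C,D,E,F,G,H,I], logical=[G,H,I,A,B,C,D,E,F]
After op 3 (swap(8, 0)): offset=6, physical=[A,B,C,D,E,G,F,H,I], logical=[F,H,I,A,B,C,D,E,G]
After op 4 (swap(3, 7)): offset=6, physical=[E,B,C,D,A,G,F,H,I], logical=[F,H,I,E,B,C,D,A,G]
After op 5 (rotate(-3)): offset=3, physical=[E,B,C,D,A,G,F,H,I], logical=[D,A,G,F,H,I,E,B,C]
After op 6 (rotate(+2)): offset=5, physical=[E,B,C,D,A,G,F,H,I], logical=[G,F,H,I,E,B,C,D,A]
After op 7 (rotate(-2)): offset=3, physical=[E,B,C,D,A,G,F,H,I], logical=[D,A,G,F,H,I,E,B,C]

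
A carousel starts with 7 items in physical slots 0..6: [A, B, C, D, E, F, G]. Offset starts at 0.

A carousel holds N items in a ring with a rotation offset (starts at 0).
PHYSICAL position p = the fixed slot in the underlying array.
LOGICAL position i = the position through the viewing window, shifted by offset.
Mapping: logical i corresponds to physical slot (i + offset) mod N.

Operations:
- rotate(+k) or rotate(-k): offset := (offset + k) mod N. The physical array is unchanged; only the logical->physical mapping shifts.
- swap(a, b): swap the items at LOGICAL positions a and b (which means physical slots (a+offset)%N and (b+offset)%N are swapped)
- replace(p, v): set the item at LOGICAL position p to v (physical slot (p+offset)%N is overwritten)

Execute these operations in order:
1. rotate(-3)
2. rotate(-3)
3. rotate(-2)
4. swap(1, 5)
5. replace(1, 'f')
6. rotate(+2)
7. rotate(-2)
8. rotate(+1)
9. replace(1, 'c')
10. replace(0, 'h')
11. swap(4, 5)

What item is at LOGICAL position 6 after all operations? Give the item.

After op 1 (rotate(-3)): offset=4, physical=[A,B,C,D,E,F,G], logical=[E,F,G,A,B,C,D]
After op 2 (rotate(-3)): offset=1, physical=[A,B,C,D,E,F,G], logical=[B,C,D,E,F,G,A]
After op 3 (rotate(-2)): offset=6, physical=[A,B,C,D,E,F,G], logical=[G,A,B,C,D,E,F]
After op 4 (swap(1, 5)): offset=6, physical=[E,B,C,D,A,F,G], logical=[G,E,B,C,D,A,F]
After op 5 (replace(1, 'f')): offset=6, physical=[f,B,C,D,A,F,G], logical=[G,f,B,C,D,A,F]
After op 6 (rotate(+2)): offset=1, physical=[f,B,C,D,A,F,G], logical=[B,C,D,A,F,G,f]
After op 7 (rotate(-2)): offset=6, physical=[f,B,C,D,A,F,G], logical=[G,f,B,C,D,A,F]
After op 8 (rotate(+1)): offset=0, physical=[f,B,C,D,A,F,G], logical=[f,B,C,D,A,F,G]
After op 9 (replace(1, 'c')): offset=0, physical=[f,c,C,D,A,F,G], logical=[f,c,C,D,A,F,G]
After op 10 (replace(0, 'h')): offset=0, physical=[h,c,C,D,A,F,G], logical=[h,c,C,D,A,F,G]
After op 11 (swap(4, 5)): offset=0, physical=[h,c,C,D,F,A,G], logical=[h,c,C,D,F,A,G]

Answer: G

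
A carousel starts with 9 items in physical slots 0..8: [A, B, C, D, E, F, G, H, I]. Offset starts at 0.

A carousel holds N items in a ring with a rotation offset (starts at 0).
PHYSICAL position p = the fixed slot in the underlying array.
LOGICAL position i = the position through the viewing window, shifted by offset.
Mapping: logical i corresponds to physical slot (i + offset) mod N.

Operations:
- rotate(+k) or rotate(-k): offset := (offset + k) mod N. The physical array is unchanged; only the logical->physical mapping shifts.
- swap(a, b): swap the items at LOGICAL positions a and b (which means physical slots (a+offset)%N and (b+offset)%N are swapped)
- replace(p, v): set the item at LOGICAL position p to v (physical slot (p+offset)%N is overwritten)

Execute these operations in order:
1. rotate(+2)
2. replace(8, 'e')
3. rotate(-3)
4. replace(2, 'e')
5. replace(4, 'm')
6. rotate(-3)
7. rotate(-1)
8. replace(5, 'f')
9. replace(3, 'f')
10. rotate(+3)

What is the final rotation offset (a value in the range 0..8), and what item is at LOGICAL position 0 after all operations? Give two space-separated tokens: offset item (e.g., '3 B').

After op 1 (rotate(+2)): offset=2, physical=[A,B,C,D,E,F,G,H,I], logical=[C,D,E,F,G,H,I,A,B]
After op 2 (replace(8, 'e')): offset=2, physical=[A,e,C,D,E,F,G,H,I], logical=[C,D,E,F,G,H,I,A,e]
After op 3 (rotate(-3)): offset=8, physical=[A,e,C,D,E,F,G,H,I], logical=[I,A,e,C,D,E,F,G,H]
After op 4 (replace(2, 'e')): offset=8, physical=[A,e,C,D,E,F,G,H,I], logical=[I,A,e,C,D,E,F,G,H]
After op 5 (replace(4, 'm')): offset=8, physical=[A,e,C,m,E,F,G,H,I], logical=[I,A,e,C,m,E,F,G,H]
After op 6 (rotate(-3)): offset=5, physical=[A,e,C,m,E,F,G,H,I], logical=[F,G,H,I,A,e,C,m,E]
After op 7 (rotate(-1)): offset=4, physical=[A,e,C,m,E,F,G,H,I], logical=[E,F,G,H,I,A,e,C,m]
After op 8 (replace(5, 'f')): offset=4, physical=[f,e,C,m,E,F,G,H,I], logical=[E,F,G,H,I,f,e,C,m]
After op 9 (replace(3, 'f')): offset=4, physical=[f,e,C,m,E,F,G,f,I], logical=[E,F,G,f,I,f,e,C,m]
After op 10 (rotate(+3)): offset=7, physical=[f,e,C,m,E,F,G,f,I], logical=[f,I,f,e,C,m,E,F,G]

Answer: 7 f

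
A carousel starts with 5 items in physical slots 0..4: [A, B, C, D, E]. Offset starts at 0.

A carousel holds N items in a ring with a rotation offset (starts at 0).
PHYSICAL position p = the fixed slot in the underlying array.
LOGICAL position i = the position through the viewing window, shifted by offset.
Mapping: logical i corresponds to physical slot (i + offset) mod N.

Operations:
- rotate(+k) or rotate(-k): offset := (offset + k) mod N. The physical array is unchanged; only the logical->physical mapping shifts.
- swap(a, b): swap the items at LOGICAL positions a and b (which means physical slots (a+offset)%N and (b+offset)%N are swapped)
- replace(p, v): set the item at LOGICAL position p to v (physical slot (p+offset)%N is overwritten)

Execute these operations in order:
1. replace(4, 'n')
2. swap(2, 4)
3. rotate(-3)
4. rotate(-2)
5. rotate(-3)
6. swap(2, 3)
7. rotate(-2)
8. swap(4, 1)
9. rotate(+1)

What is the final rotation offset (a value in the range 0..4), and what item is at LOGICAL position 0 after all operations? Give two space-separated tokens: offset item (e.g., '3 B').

Answer: 1 A

Derivation:
After op 1 (replace(4, 'n')): offset=0, physical=[A,B,C,D,n], logical=[A,B,C,D,n]
After op 2 (swap(2, 4)): offset=0, physical=[A,B,n,D,C], logical=[A,B,n,D,C]
After op 3 (rotate(-3)): offset=2, physical=[A,B,n,D,C], logical=[n,D,C,A,B]
After op 4 (rotate(-2)): offset=0, physical=[A,B,n,D,C], logical=[A,B,n,D,C]
After op 5 (rotate(-3)): offset=2, physical=[A,B,n,D,C], logical=[n,D,C,A,B]
After op 6 (swap(2, 3)): offset=2, physical=[C,B,n,D,A], logical=[n,D,A,C,B]
After op 7 (rotate(-2)): offset=0, physical=[C,B,n,D,A], logical=[C,B,n,D,A]
After op 8 (swap(4, 1)): offset=0, physical=[C,A,n,D,B], logical=[C,A,n,D,B]
After op 9 (rotate(+1)): offset=1, physical=[C,A,n,D,B], logical=[A,n,D,B,C]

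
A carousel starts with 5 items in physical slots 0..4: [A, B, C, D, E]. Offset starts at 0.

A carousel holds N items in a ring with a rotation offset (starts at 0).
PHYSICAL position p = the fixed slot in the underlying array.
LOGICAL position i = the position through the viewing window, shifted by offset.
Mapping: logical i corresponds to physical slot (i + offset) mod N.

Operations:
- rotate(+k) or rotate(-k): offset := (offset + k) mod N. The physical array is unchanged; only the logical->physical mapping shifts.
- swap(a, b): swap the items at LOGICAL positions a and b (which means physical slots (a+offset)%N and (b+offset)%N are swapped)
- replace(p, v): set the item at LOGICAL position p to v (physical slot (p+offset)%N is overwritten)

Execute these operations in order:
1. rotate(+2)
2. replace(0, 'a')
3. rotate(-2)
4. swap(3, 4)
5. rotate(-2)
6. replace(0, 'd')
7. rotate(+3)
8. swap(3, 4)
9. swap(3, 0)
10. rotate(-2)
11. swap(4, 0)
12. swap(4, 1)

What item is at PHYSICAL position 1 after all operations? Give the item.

Answer: A

Derivation:
After op 1 (rotate(+2)): offset=2, physical=[A,B,C,D,E], logical=[C,D,E,A,B]
After op 2 (replace(0, 'a')): offset=2, physical=[A,B,a,D,E], logical=[a,D,E,A,B]
After op 3 (rotate(-2)): offset=0, physical=[A,B,a,D,E], logical=[A,B,a,D,E]
After op 4 (swap(3, 4)): offset=0, physical=[A,B,a,E,D], logical=[A,B,a,E,D]
After op 5 (rotate(-2)): offset=3, physical=[A,B,a,E,D], logical=[E,D,A,B,a]
After op 6 (replace(0, 'd')): offset=3, physical=[A,B,a,d,D], logical=[d,D,A,B,a]
After op 7 (rotate(+3)): offset=1, physical=[A,B,a,d,D], logical=[B,a,d,D,A]
After op 8 (swap(3, 4)): offset=1, physical=[D,B,a,d,A], logical=[B,a,d,A,D]
After op 9 (swap(3, 0)): offset=1, physical=[D,A,a,d,B], logical=[A,a,d,B,D]
After op 10 (rotate(-2)): offset=4, physical=[D,A,a,d,B], logical=[B,D,A,a,d]
After op 11 (swap(4, 0)): offset=4, physical=[D,A,a,B,d], logical=[d,D,A,a,B]
After op 12 (swap(4, 1)): offset=4, physical=[B,A,a,D,d], logical=[d,B,A,a,D]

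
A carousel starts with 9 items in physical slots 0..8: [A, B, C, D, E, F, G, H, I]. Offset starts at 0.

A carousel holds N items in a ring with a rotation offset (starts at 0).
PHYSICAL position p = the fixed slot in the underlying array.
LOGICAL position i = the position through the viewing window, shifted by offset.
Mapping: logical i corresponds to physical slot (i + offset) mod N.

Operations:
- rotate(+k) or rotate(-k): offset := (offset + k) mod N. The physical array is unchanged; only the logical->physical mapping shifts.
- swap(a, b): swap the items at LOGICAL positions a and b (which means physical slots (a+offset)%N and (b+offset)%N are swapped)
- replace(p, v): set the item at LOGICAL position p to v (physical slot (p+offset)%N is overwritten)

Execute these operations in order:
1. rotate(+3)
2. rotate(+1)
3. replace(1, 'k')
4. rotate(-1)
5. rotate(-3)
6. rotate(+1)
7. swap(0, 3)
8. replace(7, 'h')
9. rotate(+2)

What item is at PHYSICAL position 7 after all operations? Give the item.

Answer: H

Derivation:
After op 1 (rotate(+3)): offset=3, physical=[A,B,C,D,E,F,G,H,I], logical=[D,E,F,G,H,I,A,B,C]
After op 2 (rotate(+1)): offset=4, physical=[A,B,C,D,E,F,G,H,I], logical=[E,F,G,H,I,A,B,C,D]
After op 3 (replace(1, 'k')): offset=4, physical=[A,B,C,D,E,k,G,H,I], logical=[E,k,G,H,I,A,B,C,D]
After op 4 (rotate(-1)): offset=3, physical=[A,B,C,D,E,k,G,H,I], logical=[D,E,k,G,H,I,A,B,C]
After op 5 (rotate(-3)): offset=0, physical=[A,B,C,D,E,k,G,H,I], logical=[A,B,C,D,E,k,G,H,I]
After op 6 (rotate(+1)): offset=1, physical=[A,B,C,D,E,k,G,H,I], logical=[B,C,D,E,k,G,H,I,A]
After op 7 (swap(0, 3)): offset=1, physical=[A,E,C,D,B,k,G,H,I], logical=[E,C,D,B,k,G,H,I,A]
After op 8 (replace(7, 'h')): offset=1, physical=[A,E,C,D,B,k,G,H,h], logical=[E,C,D,B,k,G,H,h,A]
After op 9 (rotate(+2)): offset=3, physical=[A,E,C,D,B,k,G,H,h], logical=[D,B,k,G,H,h,A,E,C]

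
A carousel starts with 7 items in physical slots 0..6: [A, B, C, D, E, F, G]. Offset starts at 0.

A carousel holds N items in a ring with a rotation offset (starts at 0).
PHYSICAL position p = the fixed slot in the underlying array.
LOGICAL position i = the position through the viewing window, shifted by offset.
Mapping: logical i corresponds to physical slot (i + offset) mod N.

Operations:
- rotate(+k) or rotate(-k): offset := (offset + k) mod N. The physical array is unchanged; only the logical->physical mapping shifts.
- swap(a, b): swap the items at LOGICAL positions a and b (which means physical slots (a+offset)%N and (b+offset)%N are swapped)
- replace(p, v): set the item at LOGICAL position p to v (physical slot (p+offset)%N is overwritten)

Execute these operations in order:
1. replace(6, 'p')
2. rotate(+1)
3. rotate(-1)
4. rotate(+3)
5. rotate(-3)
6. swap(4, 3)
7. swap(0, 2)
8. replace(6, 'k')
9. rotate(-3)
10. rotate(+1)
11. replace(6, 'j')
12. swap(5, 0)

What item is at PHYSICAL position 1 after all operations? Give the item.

After op 1 (replace(6, 'p')): offset=0, physical=[A,B,C,D,E,F,p], logical=[A,B,C,D,E,F,p]
After op 2 (rotate(+1)): offset=1, physical=[A,B,C,D,E,F,p], logical=[B,C,D,E,F,p,A]
After op 3 (rotate(-1)): offset=0, physical=[A,B,C,D,E,F,p], logical=[A,B,C,D,E,F,p]
After op 4 (rotate(+3)): offset=3, physical=[A,B,C,D,E,F,p], logical=[D,E,F,p,A,B,C]
After op 5 (rotate(-3)): offset=0, physical=[A,B,C,D,E,F,p], logical=[A,B,C,D,E,F,p]
After op 6 (swap(4, 3)): offset=0, physical=[A,B,C,E,D,F,p], logical=[A,B,C,E,D,F,p]
After op 7 (swap(0, 2)): offset=0, physical=[C,B,A,E,D,F,p], logical=[C,B,A,E,D,F,p]
After op 8 (replace(6, 'k')): offset=0, physical=[C,B,A,E,D,F,k], logical=[C,B,A,E,D,F,k]
After op 9 (rotate(-3)): offset=4, physical=[C,B,A,E,D,F,k], logical=[D,F,k,C,B,A,E]
After op 10 (rotate(+1)): offset=5, physical=[C,B,A,E,D,F,k], logical=[F,k,C,B,A,E,D]
After op 11 (replace(6, 'j')): offset=5, physical=[C,B,A,E,j,F,k], logical=[F,k,C,B,A,E,j]
After op 12 (swap(5, 0)): offset=5, physical=[C,B,A,F,j,E,k], logical=[E,k,C,B,A,F,j]

Answer: B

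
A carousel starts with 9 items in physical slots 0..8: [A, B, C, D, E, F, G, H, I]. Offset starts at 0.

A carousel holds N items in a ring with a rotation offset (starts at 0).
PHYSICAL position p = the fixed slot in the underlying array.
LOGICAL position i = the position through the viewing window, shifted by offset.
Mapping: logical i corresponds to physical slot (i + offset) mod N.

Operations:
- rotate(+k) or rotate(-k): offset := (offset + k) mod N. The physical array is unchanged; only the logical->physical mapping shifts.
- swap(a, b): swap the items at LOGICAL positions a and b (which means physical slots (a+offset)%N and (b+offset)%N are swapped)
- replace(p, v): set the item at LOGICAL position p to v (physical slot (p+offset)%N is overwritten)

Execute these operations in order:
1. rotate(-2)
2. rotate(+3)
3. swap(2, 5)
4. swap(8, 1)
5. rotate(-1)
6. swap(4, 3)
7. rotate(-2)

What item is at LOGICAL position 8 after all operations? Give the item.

After op 1 (rotate(-2)): offset=7, physical=[A,B,C,D,E,F,G,H,I], logical=[H,I,A,B,C,D,E,F,G]
After op 2 (rotate(+3)): offset=1, physical=[A,B,C,D,E,F,G,H,I], logical=[B,C,D,E,F,G,H,I,A]
After op 3 (swap(2, 5)): offset=1, physical=[A,B,C,G,E,F,D,H,I], logical=[B,C,G,E,F,D,H,I,A]
After op 4 (swap(8, 1)): offset=1, physical=[C,B,A,G,E,F,D,H,I], logical=[B,A,G,E,F,D,H,I,C]
After op 5 (rotate(-1)): offset=0, physical=[C,B,A,G,E,F,D,H,I], logical=[C,B,A,G,E,F,D,H,I]
After op 6 (swap(4, 3)): offset=0, physical=[C,B,A,E,G,F,D,H,I], logical=[C,B,A,E,G,F,D,H,I]
After op 7 (rotate(-2)): offset=7, physical=[C,B,A,E,G,F,D,H,I], logical=[H,I,C,B,A,E,G,F,D]

Answer: D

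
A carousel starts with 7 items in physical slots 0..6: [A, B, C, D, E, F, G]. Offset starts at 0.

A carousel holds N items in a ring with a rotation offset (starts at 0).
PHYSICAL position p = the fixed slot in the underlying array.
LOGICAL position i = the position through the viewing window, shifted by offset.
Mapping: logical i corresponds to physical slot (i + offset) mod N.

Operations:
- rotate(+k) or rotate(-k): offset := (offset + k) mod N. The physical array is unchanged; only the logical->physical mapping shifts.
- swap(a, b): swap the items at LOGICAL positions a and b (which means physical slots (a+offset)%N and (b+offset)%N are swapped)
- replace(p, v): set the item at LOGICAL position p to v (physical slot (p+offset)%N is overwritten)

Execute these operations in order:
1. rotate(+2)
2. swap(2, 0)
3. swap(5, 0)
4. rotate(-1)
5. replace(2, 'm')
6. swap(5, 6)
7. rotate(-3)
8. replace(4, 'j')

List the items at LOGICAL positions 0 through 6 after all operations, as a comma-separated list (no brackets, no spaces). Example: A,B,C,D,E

After op 1 (rotate(+2)): offset=2, physical=[A,B,C,D,E,F,G], logical=[C,D,E,F,G,A,B]
After op 2 (swap(2, 0)): offset=2, physical=[A,B,E,D,C,F,G], logical=[E,D,C,F,G,A,B]
After op 3 (swap(5, 0)): offset=2, physical=[E,B,A,D,C,F,G], logical=[A,D,C,F,G,E,B]
After op 4 (rotate(-1)): offset=1, physical=[E,B,A,D,C,F,G], logical=[B,A,D,C,F,G,E]
After op 5 (replace(2, 'm')): offset=1, physical=[E,B,A,m,C,F,G], logical=[B,A,m,C,F,G,E]
After op 6 (swap(5, 6)): offset=1, physical=[G,B,A,m,C,F,E], logical=[B,A,m,C,F,E,G]
After op 7 (rotate(-3)): offset=5, physical=[G,B,A,m,C,F,E], logical=[F,E,G,B,A,m,C]
After op 8 (replace(4, 'j')): offset=5, physical=[G,B,j,m,C,F,E], logical=[F,E,G,B,j,m,C]

Answer: F,E,G,B,j,m,C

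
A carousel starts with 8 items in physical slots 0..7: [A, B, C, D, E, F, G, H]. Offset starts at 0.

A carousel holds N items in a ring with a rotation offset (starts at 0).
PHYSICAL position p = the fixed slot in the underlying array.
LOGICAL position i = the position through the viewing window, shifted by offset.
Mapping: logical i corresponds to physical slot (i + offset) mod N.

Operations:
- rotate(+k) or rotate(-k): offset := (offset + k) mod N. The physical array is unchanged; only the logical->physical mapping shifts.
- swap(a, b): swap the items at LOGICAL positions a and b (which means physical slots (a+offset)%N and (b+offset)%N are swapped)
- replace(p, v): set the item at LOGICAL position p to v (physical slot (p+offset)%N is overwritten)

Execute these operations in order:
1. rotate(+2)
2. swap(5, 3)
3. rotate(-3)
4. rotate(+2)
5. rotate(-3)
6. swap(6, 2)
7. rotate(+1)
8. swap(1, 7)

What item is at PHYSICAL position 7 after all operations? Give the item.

After op 1 (rotate(+2)): offset=2, physical=[A,B,C,D,E,F,G,H], logical=[C,D,E,F,G,H,A,B]
After op 2 (swap(5, 3)): offset=2, physical=[A,B,C,D,E,H,G,F], logical=[C,D,E,H,G,F,A,B]
After op 3 (rotate(-3)): offset=7, physical=[A,B,C,D,E,H,G,F], logical=[F,A,B,C,D,E,H,G]
After op 4 (rotate(+2)): offset=1, physical=[A,B,C,D,E,H,G,F], logical=[B,C,D,E,H,G,F,A]
After op 5 (rotate(-3)): offset=6, physical=[A,B,C,D,E,H,G,F], logical=[G,F,A,B,C,D,E,H]
After op 6 (swap(6, 2)): offset=6, physical=[E,B,C,D,A,H,G,F], logical=[G,F,E,B,C,D,A,H]
After op 7 (rotate(+1)): offset=7, physical=[E,B,C,D,A,H,G,F], logical=[F,E,B,C,D,A,H,G]
After op 8 (swap(1, 7)): offset=7, physical=[G,B,C,D,A,H,E,F], logical=[F,G,B,C,D,A,H,E]

Answer: F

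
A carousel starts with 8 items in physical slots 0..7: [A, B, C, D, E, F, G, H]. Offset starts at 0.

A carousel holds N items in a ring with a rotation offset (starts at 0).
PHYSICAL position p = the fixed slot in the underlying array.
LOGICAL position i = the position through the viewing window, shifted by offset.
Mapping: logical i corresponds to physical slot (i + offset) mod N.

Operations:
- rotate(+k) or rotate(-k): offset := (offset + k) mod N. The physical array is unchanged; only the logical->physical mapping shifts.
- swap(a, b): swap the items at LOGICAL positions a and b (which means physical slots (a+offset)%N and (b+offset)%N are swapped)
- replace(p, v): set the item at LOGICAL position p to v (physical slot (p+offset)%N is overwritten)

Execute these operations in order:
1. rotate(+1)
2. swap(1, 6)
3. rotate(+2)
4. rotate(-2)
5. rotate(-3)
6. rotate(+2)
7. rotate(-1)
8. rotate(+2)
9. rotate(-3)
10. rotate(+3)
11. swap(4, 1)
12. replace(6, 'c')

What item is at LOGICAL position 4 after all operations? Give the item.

Answer: H

Derivation:
After op 1 (rotate(+1)): offset=1, physical=[A,B,C,D,E,F,G,H], logical=[B,C,D,E,F,G,H,A]
After op 2 (swap(1, 6)): offset=1, physical=[A,B,H,D,E,F,G,C], logical=[B,H,D,E,F,G,C,A]
After op 3 (rotate(+2)): offset=3, physical=[A,B,H,D,E,F,G,C], logical=[D,E,F,G,C,A,B,H]
After op 4 (rotate(-2)): offset=1, physical=[A,B,H,D,E,F,G,C], logical=[B,H,D,E,F,G,C,A]
After op 5 (rotate(-3)): offset=6, physical=[A,B,H,D,E,F,G,C], logical=[G,C,A,B,H,D,E,F]
After op 6 (rotate(+2)): offset=0, physical=[A,B,H,D,E,F,G,C], logical=[A,B,H,D,E,F,G,C]
After op 7 (rotate(-1)): offset=7, physical=[A,B,H,D,E,F,G,C], logical=[C,A,B,H,D,E,F,G]
After op 8 (rotate(+2)): offset=1, physical=[A,B,H,D,E,F,G,C], logical=[B,H,D,E,F,G,C,A]
After op 9 (rotate(-3)): offset=6, physical=[A,B,H,D,E,F,G,C], logical=[G,C,A,B,H,D,E,F]
After op 10 (rotate(+3)): offset=1, physical=[A,B,H,D,E,F,G,C], logical=[B,H,D,E,F,G,C,A]
After op 11 (swap(4, 1)): offset=1, physical=[A,B,F,D,E,H,G,C], logical=[B,F,D,E,H,G,C,A]
After op 12 (replace(6, 'c')): offset=1, physical=[A,B,F,D,E,H,G,c], logical=[B,F,D,E,H,G,c,A]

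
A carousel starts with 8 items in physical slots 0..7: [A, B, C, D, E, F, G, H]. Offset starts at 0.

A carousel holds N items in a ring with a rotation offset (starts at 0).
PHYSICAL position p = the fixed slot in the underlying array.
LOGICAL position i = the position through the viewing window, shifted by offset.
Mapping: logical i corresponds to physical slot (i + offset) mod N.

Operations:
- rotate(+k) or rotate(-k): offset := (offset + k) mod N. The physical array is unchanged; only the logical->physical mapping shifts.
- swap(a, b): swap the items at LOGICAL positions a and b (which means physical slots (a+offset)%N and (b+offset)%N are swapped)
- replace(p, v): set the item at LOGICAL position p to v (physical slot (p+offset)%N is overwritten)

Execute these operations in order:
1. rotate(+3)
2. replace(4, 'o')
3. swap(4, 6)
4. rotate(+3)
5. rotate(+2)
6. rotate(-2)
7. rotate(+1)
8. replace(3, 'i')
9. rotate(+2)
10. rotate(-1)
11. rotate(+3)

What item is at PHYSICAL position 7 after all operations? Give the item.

Answer: B

Derivation:
After op 1 (rotate(+3)): offset=3, physical=[A,B,C,D,E,F,G,H], logical=[D,E,F,G,H,A,B,C]
After op 2 (replace(4, 'o')): offset=3, physical=[A,B,C,D,E,F,G,o], logical=[D,E,F,G,o,A,B,C]
After op 3 (swap(4, 6)): offset=3, physical=[A,o,C,D,E,F,G,B], logical=[D,E,F,G,B,A,o,C]
After op 4 (rotate(+3)): offset=6, physical=[A,o,C,D,E,F,G,B], logical=[G,B,A,o,C,D,E,F]
After op 5 (rotate(+2)): offset=0, physical=[A,o,C,D,E,F,G,B], logical=[A,o,C,D,E,F,G,B]
After op 6 (rotate(-2)): offset=6, physical=[A,o,C,D,E,F,G,B], logical=[G,B,A,o,C,D,E,F]
After op 7 (rotate(+1)): offset=7, physical=[A,o,C,D,E,F,G,B], logical=[B,A,o,C,D,E,F,G]
After op 8 (replace(3, 'i')): offset=7, physical=[A,o,i,D,E,F,G,B], logical=[B,A,o,i,D,E,F,G]
After op 9 (rotate(+2)): offset=1, physical=[A,o,i,D,E,F,G,B], logical=[o,i,D,E,F,G,B,A]
After op 10 (rotate(-1)): offset=0, physical=[A,o,i,D,E,F,G,B], logical=[A,o,i,D,E,F,G,B]
After op 11 (rotate(+3)): offset=3, physical=[A,o,i,D,E,F,G,B], logical=[D,E,F,G,B,A,o,i]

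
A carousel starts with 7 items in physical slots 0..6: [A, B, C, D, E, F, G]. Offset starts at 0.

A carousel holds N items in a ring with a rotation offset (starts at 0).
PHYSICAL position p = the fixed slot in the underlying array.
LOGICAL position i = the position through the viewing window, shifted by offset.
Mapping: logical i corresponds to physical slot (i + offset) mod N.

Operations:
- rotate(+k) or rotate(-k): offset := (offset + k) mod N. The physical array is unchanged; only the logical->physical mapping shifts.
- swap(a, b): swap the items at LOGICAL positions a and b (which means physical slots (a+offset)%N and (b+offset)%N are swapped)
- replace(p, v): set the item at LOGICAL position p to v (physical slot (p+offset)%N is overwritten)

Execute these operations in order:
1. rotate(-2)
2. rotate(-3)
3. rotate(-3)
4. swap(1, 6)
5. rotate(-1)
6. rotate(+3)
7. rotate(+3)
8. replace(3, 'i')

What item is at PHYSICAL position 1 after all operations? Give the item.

After op 1 (rotate(-2)): offset=5, physical=[A,B,C,D,E,F,G], logical=[F,G,A,B,C,D,E]
After op 2 (rotate(-3)): offset=2, physical=[A,B,C,D,E,F,G], logical=[C,D,E,F,G,A,B]
After op 3 (rotate(-3)): offset=6, physical=[A,B,C,D,E,F,G], logical=[G,A,B,C,D,E,F]
After op 4 (swap(1, 6)): offset=6, physical=[F,B,C,D,E,A,G], logical=[G,F,B,C,D,E,A]
After op 5 (rotate(-1)): offset=5, physical=[F,B,C,D,E,A,G], logical=[A,G,F,B,C,D,E]
After op 6 (rotate(+3)): offset=1, physical=[F,B,C,D,E,A,G], logical=[B,C,D,E,A,G,F]
After op 7 (rotate(+3)): offset=4, physical=[F,B,C,D,E,A,G], logical=[E,A,G,F,B,C,D]
After op 8 (replace(3, 'i')): offset=4, physical=[i,B,C,D,E,A,G], logical=[E,A,G,i,B,C,D]

Answer: B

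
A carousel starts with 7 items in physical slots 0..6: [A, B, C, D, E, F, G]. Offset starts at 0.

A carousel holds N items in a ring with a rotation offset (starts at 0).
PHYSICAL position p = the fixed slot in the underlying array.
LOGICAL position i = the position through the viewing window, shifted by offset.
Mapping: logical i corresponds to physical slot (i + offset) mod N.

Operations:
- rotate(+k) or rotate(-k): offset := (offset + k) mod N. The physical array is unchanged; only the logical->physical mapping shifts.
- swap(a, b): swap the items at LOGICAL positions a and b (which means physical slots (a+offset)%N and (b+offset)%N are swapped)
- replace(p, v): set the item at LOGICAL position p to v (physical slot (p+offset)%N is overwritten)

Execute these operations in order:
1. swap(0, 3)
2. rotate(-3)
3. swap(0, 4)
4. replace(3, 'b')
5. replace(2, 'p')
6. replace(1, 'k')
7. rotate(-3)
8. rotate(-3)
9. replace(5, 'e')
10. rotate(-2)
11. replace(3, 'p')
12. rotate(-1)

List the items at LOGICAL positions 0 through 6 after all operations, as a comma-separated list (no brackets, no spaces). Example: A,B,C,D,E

Answer: C,e,B,k,p,b,E

Derivation:
After op 1 (swap(0, 3)): offset=0, physical=[D,B,C,A,E,F,G], logical=[D,B,C,A,E,F,G]
After op 2 (rotate(-3)): offset=4, physical=[D,B,C,A,E,F,G], logical=[E,F,G,D,B,C,A]
After op 3 (swap(0, 4)): offset=4, physical=[D,E,C,A,B,F,G], logical=[B,F,G,D,E,C,A]
After op 4 (replace(3, 'b')): offset=4, physical=[b,E,C,A,B,F,G], logical=[B,F,G,b,E,C,A]
After op 5 (replace(2, 'p')): offset=4, physical=[b,E,C,A,B,F,p], logical=[B,F,p,b,E,C,A]
After op 6 (replace(1, 'k')): offset=4, physical=[b,E,C,A,B,k,p], logical=[B,k,p,b,E,C,A]
After op 7 (rotate(-3)): offset=1, physical=[b,E,C,A,B,k,p], logical=[E,C,A,B,k,p,b]
After op 8 (rotate(-3)): offset=5, physical=[b,E,C,A,B,k,p], logical=[k,p,b,E,C,A,B]
After op 9 (replace(5, 'e')): offset=5, physical=[b,E,C,e,B,k,p], logical=[k,p,b,E,C,e,B]
After op 10 (rotate(-2)): offset=3, physical=[b,E,C,e,B,k,p], logical=[e,B,k,p,b,E,C]
After op 11 (replace(3, 'p')): offset=3, physical=[b,E,C,e,B,k,p], logical=[e,B,k,p,b,E,C]
After op 12 (rotate(-1)): offset=2, physical=[b,E,C,e,B,k,p], logical=[C,e,B,k,p,b,E]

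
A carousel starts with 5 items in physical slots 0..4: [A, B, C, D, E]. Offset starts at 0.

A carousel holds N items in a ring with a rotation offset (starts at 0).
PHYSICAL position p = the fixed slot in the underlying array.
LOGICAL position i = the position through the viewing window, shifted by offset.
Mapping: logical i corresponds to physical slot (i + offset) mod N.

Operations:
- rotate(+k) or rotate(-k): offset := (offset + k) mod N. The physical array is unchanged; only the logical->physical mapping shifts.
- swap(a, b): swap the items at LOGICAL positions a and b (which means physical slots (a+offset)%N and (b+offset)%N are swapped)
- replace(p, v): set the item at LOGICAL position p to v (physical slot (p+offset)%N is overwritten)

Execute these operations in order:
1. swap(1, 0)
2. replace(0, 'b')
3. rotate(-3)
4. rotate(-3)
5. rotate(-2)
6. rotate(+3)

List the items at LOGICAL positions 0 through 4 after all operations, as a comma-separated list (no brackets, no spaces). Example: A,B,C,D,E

Answer: b,A,C,D,E

Derivation:
After op 1 (swap(1, 0)): offset=0, physical=[B,A,C,D,E], logical=[B,A,C,D,E]
After op 2 (replace(0, 'b')): offset=0, physical=[b,A,C,D,E], logical=[b,A,C,D,E]
After op 3 (rotate(-3)): offset=2, physical=[b,A,C,D,E], logical=[C,D,E,b,A]
After op 4 (rotate(-3)): offset=4, physical=[b,A,C,D,E], logical=[E,b,A,C,D]
After op 5 (rotate(-2)): offset=2, physical=[b,A,C,D,E], logical=[C,D,E,b,A]
After op 6 (rotate(+3)): offset=0, physical=[b,A,C,D,E], logical=[b,A,C,D,E]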